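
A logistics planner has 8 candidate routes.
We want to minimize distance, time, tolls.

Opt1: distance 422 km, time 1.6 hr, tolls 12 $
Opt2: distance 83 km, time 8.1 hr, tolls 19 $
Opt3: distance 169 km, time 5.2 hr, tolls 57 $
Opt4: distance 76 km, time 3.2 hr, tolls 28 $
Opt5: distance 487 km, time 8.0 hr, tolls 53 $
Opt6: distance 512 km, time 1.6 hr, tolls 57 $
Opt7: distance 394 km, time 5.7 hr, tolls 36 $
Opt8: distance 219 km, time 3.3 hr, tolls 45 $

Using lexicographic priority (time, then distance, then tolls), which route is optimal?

First minimize time: best is 1.6, kept {Opt1, Opt6}.
Then minimize distance: best is 422, kept {Opt1}.

Opt1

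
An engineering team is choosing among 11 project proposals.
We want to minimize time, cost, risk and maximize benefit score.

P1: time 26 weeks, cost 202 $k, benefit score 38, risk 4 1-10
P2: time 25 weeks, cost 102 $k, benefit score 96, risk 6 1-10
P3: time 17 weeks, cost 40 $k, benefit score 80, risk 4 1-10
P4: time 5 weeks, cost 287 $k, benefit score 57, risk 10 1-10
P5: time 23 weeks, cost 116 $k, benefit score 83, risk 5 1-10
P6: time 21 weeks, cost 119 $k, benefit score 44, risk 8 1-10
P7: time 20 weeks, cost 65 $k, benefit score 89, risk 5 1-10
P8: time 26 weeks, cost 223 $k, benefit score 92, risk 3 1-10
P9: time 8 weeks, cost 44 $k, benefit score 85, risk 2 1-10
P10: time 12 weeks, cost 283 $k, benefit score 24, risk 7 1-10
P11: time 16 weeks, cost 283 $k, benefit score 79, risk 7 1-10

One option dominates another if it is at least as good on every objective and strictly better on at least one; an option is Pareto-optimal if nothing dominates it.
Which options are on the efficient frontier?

P2, P3, P4, P7, P8, P9

P1: dominated by P3 (time 17≤26, cost 40≤202, benefit score 80≥38, risk 4≤4).
P2: not dominated (best benefit score).
P3: not dominated (best cost).
P4: not dominated (best time).
P5: dominated by P7 (time 20≤23, cost 65≤116, benefit score 89≥83, risk 5≤5).
P6: dominated by P3 (time 17≤21, cost 40≤119, benefit score 80≥44, risk 4≤8).
P7: not dominated.
P8: not dominated.
P9: not dominated (best risk).
P10: dominated by P9 (time 8≤12, cost 44≤283, benefit score 85≥24, risk 2≤7).
P11: dominated by P9 (time 8≤16, cost 44≤283, benefit score 85≥79, risk 2≤7).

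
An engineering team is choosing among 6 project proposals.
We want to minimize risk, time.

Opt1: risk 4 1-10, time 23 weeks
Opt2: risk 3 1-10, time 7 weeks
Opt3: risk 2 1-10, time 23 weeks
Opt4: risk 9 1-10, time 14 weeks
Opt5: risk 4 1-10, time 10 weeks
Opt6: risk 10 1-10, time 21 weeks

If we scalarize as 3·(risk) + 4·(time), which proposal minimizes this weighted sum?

Opt2

Opt1: 3·4 + 4·23 = 104
Opt2: 3·3 + 4·7 = 37
Opt3: 3·2 + 4·23 = 98
Opt4: 3·9 + 4·14 = 83
Opt5: 3·4 + 4·10 = 52
Opt6: 3·10 + 4·21 = 114
Lowest: Opt2 at 37.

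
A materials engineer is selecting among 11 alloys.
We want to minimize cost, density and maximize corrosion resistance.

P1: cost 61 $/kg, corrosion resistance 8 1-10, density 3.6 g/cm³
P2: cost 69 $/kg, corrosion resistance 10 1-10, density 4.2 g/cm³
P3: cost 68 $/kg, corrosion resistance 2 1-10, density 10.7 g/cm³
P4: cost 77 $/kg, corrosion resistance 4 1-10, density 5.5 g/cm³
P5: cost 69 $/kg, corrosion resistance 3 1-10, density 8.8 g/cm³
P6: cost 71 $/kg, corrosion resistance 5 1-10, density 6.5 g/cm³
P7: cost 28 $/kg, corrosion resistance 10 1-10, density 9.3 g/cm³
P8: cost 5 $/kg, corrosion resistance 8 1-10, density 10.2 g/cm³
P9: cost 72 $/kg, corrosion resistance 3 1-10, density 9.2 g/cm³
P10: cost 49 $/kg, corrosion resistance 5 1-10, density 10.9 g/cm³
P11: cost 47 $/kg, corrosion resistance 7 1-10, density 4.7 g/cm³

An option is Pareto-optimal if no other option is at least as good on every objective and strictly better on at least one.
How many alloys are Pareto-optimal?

5

P1: not dominated (best density).
P2: not dominated.
P3: dominated by P1 (cost 61≤68, corrosion resistance 8≥2, density 3.6≤10.7).
P4: dominated by P1 (cost 61≤77, corrosion resistance 8≥4, density 3.6≤5.5).
P5: dominated by P1 (cost 61≤69, corrosion resistance 8≥3, density 3.6≤8.8).
P6: dominated by P1 (cost 61≤71, corrosion resistance 8≥5, density 3.6≤6.5).
P7: not dominated.
P8: not dominated (best cost).
P9: dominated by P1 (cost 61≤72, corrosion resistance 8≥3, density 3.6≤9.2).
P10: dominated by P7 (cost 28≤49, corrosion resistance 10≥5, density 9.3≤10.9).
P11: not dominated.
Pareto-optimal: P1, P2, P7, P8, P11 → 5.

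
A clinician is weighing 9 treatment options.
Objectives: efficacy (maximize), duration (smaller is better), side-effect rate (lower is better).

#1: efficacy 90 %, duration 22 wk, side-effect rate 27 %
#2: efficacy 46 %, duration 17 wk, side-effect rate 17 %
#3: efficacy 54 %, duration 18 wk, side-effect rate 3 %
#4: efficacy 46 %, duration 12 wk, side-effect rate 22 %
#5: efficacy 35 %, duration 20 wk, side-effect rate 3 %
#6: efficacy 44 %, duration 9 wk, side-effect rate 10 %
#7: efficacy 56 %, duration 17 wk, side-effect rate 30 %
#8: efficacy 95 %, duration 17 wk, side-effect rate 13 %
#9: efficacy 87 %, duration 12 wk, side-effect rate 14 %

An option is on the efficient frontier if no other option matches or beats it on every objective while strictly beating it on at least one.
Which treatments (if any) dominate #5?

#3: efficacy 54≥35, duration 18≤20, side-effect rate 3≤3 — dominates #5.
Others (#1, #2, #4, #6, #7, #8, #9) are each worse than #5 on at least one objective.

#3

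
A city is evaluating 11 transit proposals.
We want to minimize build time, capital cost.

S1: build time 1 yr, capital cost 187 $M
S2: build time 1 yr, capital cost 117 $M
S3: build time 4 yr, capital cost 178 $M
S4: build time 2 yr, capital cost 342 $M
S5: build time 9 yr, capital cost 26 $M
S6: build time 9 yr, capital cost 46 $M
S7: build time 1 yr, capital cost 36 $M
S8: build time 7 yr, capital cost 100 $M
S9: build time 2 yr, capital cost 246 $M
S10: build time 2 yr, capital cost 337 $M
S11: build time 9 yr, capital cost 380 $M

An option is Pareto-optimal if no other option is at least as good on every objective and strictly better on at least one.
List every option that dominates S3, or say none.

S2, S7

S2: build time 1≤4, capital cost 117≤178 — dominates S3.
S7: build time 1≤4, capital cost 36≤178 — dominates S3.
Others (S1, S4, S5, S6, S8, S9, S10, S11) are each worse than S3 on at least one objective.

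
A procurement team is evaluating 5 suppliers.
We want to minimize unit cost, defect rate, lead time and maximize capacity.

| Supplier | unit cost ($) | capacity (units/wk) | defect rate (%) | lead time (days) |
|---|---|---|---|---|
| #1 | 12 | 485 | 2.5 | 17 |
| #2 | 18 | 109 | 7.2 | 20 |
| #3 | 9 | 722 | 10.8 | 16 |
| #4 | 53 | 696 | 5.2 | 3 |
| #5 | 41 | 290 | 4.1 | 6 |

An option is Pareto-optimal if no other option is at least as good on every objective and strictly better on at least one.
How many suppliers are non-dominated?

4

#1: not dominated (best defect rate).
#2: dominated by #1 (unit cost 12≤18, capacity 485≥109, defect rate 2.5≤7.2, lead time 17≤20).
#3: not dominated (best unit cost).
#4: not dominated (best lead time).
#5: not dominated.
Pareto-optimal: #1, #3, #4, #5 → 4.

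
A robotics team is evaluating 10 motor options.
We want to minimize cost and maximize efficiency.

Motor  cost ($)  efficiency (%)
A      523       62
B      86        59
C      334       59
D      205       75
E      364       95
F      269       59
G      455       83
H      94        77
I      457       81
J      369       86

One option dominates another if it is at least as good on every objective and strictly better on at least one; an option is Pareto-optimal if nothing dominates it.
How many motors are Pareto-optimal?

A: dominated by D (cost 205≤523, efficiency 75≥62).
B: not dominated (best cost).
C: dominated by B (cost 86≤334, efficiency 59≥59).
D: dominated by H (cost 94≤205, efficiency 77≥75).
E: not dominated (best efficiency).
F: dominated by B (cost 86≤269, efficiency 59≥59).
G: dominated by E (cost 364≤455, efficiency 95≥83).
H: not dominated.
I: dominated by E (cost 364≤457, efficiency 95≥81).
J: dominated by E (cost 364≤369, efficiency 95≥86).
Pareto-optimal: B, E, H → 3.

3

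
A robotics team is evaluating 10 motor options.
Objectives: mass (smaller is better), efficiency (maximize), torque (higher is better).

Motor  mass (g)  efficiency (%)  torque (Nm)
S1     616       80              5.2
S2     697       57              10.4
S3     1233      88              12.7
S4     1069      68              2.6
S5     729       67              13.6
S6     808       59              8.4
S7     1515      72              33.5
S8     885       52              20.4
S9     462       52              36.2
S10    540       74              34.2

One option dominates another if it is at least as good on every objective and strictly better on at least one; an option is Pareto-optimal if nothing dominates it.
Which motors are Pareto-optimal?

S1, S3, S9, S10

S1: not dominated.
S2: dominated by S10 (mass 540≤697, efficiency 74≥57, torque 34.2≥10.4).
S3: not dominated (best efficiency).
S4: dominated by S1 (mass 616≤1069, efficiency 80≥68, torque 5.2≥2.6).
S5: dominated by S10 (mass 540≤729, efficiency 74≥67, torque 34.2≥13.6).
S6: dominated by S5 (mass 729≤808, efficiency 67≥59, torque 13.6≥8.4).
S7: dominated by S10 (mass 540≤1515, efficiency 74≥72, torque 34.2≥33.5).
S8: dominated by S9 (mass 462≤885, efficiency 52≥52, torque 36.2≥20.4).
S9: not dominated (best mass).
S10: not dominated.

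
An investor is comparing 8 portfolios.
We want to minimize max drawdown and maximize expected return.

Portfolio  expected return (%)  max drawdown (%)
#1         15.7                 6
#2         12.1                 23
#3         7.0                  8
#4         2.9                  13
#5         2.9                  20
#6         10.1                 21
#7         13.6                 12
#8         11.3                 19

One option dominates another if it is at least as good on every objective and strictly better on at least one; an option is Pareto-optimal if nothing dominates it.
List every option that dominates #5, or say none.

#1: expected return 15.7≥2.9, max drawdown 6≤20 — dominates #5.
#3: expected return 7.0≥2.9, max drawdown 8≤20 — dominates #5.
#4: expected return 2.9≥2.9, max drawdown 13≤20 — dominates #5.
#7: expected return 13.6≥2.9, max drawdown 12≤20 — dominates #5.
#8: expected return 11.3≥2.9, max drawdown 19≤20 — dominates #5.
Others (#2, #6) are each worse than #5 on at least one objective.

#1, #3, #4, #7, #8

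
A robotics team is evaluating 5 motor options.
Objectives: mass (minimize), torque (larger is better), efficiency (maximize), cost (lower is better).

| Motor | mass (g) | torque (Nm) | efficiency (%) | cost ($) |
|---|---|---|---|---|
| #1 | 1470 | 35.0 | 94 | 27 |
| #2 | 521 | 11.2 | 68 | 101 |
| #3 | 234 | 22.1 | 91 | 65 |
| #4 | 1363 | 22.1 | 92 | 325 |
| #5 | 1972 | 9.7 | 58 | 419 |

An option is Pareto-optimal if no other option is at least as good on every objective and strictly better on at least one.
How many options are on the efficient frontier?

3

#1: not dominated (best torque).
#2: dominated by #3 (mass 234≤521, torque 22.1≥11.2, efficiency 91≥68, cost 65≤101).
#3: not dominated (best mass).
#4: not dominated.
#5: dominated by #1 (mass 1470≤1972, torque 35.0≥9.7, efficiency 94≥58, cost 27≤419).
Pareto-optimal: #1, #3, #4 → 3.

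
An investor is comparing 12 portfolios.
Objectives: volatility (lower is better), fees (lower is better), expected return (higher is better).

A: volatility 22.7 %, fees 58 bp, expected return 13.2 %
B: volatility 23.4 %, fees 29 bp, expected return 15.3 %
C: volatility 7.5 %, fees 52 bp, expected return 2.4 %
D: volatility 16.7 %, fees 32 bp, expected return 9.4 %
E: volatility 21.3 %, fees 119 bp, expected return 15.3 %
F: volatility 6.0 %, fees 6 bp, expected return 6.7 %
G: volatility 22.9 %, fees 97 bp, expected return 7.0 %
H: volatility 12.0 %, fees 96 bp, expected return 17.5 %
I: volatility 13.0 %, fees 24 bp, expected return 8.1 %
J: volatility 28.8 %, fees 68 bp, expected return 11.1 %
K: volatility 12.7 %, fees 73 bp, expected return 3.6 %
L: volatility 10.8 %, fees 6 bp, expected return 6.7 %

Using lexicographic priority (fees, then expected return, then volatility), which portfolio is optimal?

F

First minimize fees: best is 6, kept {F, L}.
Then maximize expected return: best is 6.7, kept {F, L}.
Then minimize volatility: best is 6.0, kept {F}.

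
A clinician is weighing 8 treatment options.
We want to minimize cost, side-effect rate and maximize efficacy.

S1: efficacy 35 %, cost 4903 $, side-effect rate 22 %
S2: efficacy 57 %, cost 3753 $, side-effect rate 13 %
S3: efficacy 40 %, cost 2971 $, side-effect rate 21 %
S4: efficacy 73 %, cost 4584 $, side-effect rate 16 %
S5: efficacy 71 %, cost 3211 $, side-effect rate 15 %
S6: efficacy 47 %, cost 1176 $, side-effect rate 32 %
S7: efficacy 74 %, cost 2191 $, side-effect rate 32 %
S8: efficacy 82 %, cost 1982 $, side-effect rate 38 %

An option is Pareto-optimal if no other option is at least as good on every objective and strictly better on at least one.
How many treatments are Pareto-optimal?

7

S1: dominated by S2 (efficacy 57≥35, cost 3753≤4903, side-effect rate 13≤22).
S2: not dominated (best side-effect rate).
S3: not dominated.
S4: not dominated.
S5: not dominated.
S6: not dominated (best cost).
S7: not dominated.
S8: not dominated (best efficacy).
Pareto-optimal: S2, S3, S4, S5, S6, S7, S8 → 7.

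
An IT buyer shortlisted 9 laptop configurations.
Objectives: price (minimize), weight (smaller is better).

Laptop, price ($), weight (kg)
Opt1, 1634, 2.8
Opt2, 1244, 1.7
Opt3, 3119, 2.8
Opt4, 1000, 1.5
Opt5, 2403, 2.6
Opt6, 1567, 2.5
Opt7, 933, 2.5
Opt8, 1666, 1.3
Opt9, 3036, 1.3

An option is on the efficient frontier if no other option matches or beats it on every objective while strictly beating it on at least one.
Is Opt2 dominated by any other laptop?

Yes

Opt4 vs Opt2: price 1000≤1244, weight 1.5≤1.7 — Opt4 is at least as good on every objective and strictly better on at least one, so Opt4 dominates Opt2.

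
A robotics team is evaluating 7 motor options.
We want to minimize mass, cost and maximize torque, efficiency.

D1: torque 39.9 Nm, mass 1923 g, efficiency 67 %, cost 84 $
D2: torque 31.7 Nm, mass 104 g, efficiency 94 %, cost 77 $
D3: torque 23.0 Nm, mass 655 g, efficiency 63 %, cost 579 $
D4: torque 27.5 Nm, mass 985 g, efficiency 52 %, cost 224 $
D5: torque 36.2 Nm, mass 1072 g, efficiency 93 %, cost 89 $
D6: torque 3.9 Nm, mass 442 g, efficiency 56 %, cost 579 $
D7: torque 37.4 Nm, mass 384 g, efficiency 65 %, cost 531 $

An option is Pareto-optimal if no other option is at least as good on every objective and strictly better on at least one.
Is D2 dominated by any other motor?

D1: worse on mass (1923 vs 104).
D3: worse on torque (23.0 vs 31.7).
D4: worse on torque (27.5 vs 31.7).
D5: worse on mass (1072 vs 104).
D6: worse on torque (3.9 vs 31.7).
D7: worse on mass (384 vs 104).
No option is at least as good as D2 on every objective and strictly better on one.

No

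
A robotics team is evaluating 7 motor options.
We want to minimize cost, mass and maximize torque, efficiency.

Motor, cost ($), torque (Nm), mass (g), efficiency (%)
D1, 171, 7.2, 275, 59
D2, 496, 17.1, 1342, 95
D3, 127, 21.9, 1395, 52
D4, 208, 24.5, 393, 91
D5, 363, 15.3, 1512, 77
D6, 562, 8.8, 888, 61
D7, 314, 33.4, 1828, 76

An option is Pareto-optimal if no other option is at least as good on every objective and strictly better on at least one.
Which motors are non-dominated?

D1: not dominated (best mass).
D2: not dominated (best efficiency).
D3: not dominated (best cost).
D4: not dominated.
D5: dominated by D4 (cost 208≤363, torque 24.5≥15.3, mass 393≤1512, efficiency 91≥77).
D6: dominated by D4 (cost 208≤562, torque 24.5≥8.8, mass 393≤888, efficiency 91≥61).
D7: not dominated (best torque).

D1, D2, D3, D4, D7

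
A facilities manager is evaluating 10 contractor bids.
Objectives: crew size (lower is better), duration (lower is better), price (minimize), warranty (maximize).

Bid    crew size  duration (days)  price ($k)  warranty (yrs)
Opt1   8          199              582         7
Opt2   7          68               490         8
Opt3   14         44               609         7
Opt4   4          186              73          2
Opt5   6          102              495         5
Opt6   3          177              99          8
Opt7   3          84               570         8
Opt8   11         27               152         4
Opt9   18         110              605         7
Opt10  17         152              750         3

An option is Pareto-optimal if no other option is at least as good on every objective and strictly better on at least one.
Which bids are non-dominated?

Opt1: dominated by Opt2 (crew size 7≤8, duration 68≤199, price 490≤582, warranty 8≥7).
Opt2: not dominated.
Opt3: not dominated.
Opt4: not dominated (best price).
Opt5: not dominated.
Opt6: not dominated.
Opt7: not dominated.
Opt8: not dominated (best duration).
Opt9: dominated by Opt2 (crew size 7≤18, duration 68≤110, price 490≤605, warranty 8≥7).
Opt10: dominated by Opt2 (crew size 7≤17, duration 68≤152, price 490≤750, warranty 8≥3).

Opt2, Opt3, Opt4, Opt5, Opt6, Opt7, Opt8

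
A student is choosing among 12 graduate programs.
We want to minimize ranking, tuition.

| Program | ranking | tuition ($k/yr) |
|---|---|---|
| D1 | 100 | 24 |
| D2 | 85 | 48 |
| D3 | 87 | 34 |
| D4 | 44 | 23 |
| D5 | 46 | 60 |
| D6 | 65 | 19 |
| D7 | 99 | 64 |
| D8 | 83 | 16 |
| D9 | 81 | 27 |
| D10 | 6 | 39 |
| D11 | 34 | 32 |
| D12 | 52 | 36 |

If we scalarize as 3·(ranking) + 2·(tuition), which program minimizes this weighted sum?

D1: 3·100 + 2·24 = 348
D2: 3·85 + 2·48 = 351
D3: 3·87 + 2·34 = 329
D4: 3·44 + 2·23 = 178
D5: 3·46 + 2·60 = 258
D6: 3·65 + 2·19 = 233
D7: 3·99 + 2·64 = 425
D8: 3·83 + 2·16 = 281
D9: 3·81 + 2·27 = 297
D10: 3·6 + 2·39 = 96
D11: 3·34 + 2·32 = 166
D12: 3·52 + 2·36 = 228
Lowest: D10 at 96.

D10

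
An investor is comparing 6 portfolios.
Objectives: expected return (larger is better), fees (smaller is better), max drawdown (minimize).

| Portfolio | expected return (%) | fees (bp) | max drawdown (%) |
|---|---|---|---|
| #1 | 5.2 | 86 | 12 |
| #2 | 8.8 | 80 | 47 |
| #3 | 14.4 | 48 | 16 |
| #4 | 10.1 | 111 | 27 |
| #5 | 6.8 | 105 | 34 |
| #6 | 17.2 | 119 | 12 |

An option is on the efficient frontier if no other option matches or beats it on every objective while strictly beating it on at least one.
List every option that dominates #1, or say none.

#2: worse on max drawdown (47 vs 12).
#3: worse on max drawdown (16 vs 12).
#4: worse on fees (111 vs 86).
#5: worse on fees (105 vs 86).
#6: worse on fees (119 vs 86).
No option dominates #1.

none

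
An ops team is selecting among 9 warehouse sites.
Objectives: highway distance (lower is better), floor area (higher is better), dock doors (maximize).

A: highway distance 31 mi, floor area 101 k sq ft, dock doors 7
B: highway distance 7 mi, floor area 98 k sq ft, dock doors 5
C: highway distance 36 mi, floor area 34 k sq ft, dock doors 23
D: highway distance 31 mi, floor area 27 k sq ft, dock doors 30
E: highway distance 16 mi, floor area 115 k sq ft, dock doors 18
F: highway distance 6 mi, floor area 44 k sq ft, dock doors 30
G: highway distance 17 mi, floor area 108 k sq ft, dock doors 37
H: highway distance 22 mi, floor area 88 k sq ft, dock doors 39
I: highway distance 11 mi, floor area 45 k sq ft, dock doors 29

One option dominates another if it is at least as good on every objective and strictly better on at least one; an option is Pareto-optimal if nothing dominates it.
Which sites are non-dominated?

B, E, F, G, H, I

A: dominated by E (highway distance 16≤31, floor area 115≥101, dock doors 18≥7).
B: not dominated.
C: dominated by F (highway distance 6≤36, floor area 44≥34, dock doors 30≥23).
D: dominated by F (highway distance 6≤31, floor area 44≥27, dock doors 30≥30).
E: not dominated (best floor area).
F: not dominated (best highway distance).
G: not dominated.
H: not dominated (best dock doors).
I: not dominated.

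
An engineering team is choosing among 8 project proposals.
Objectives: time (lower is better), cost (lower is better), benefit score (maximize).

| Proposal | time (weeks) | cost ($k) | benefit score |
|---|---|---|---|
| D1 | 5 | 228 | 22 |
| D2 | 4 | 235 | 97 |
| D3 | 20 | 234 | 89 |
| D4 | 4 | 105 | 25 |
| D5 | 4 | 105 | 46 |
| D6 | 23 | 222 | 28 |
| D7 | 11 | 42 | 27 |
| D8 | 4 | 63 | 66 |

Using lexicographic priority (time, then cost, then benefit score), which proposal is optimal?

First minimize time: best is 4, kept {D2, D4, D5, D8}.
Then minimize cost: best is 63, kept {D8}.

D8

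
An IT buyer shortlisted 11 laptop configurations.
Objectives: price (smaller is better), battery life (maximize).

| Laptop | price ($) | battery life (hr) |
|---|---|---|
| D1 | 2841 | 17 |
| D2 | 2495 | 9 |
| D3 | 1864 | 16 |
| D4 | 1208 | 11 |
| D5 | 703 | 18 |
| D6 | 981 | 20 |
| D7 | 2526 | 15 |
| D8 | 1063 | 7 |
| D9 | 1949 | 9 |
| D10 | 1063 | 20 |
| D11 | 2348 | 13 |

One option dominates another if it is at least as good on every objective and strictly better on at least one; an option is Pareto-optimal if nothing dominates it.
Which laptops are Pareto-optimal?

D1: dominated by D5 (price 703≤2841, battery life 18≥17).
D2: dominated by D3 (price 1864≤2495, battery life 16≥9).
D3: dominated by D5 (price 703≤1864, battery life 18≥16).
D4: dominated by D5 (price 703≤1208, battery life 18≥11).
D5: not dominated (best price).
D6: not dominated.
D7: dominated by D3 (price 1864≤2526, battery life 16≥15).
D8: dominated by D5 (price 703≤1063, battery life 18≥7).
D9: dominated by D3 (price 1864≤1949, battery life 16≥9).
D10: dominated by D6 (price 981≤1063, battery life 20≥20).
D11: dominated by D3 (price 1864≤2348, battery life 16≥13).

D5, D6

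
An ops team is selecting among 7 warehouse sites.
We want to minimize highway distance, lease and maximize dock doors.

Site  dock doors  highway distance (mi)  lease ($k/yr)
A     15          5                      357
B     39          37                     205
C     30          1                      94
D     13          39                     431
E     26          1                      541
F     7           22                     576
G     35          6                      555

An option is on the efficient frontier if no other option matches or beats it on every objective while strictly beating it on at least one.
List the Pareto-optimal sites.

A: dominated by C (dock doors 30≥15, highway distance 1≤5, lease 94≤357).
B: not dominated (best dock doors).
C: not dominated (best lease).
D: dominated by A (dock doors 15≥13, highway distance 5≤39, lease 357≤431).
E: dominated by C (dock doors 30≥26, highway distance 1≤1, lease 94≤541).
F: dominated by A (dock doors 15≥7, highway distance 5≤22, lease 357≤576).
G: not dominated.

B, C, G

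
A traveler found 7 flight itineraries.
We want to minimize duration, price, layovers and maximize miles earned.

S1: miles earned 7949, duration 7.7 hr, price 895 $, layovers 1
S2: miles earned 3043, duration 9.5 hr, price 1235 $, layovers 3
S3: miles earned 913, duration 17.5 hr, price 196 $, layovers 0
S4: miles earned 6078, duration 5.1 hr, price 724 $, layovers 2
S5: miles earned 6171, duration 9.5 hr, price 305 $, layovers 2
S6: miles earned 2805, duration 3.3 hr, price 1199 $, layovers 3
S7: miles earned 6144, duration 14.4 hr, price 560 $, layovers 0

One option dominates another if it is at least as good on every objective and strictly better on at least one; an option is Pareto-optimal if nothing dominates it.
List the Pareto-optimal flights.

S1: not dominated (best miles earned).
S2: dominated by S1 (miles earned 7949≥3043, duration 7.7≤9.5, price 895≤1235, layovers 1≤3).
S3: not dominated (best price).
S4: not dominated.
S5: not dominated.
S6: not dominated (best duration).
S7: not dominated.

S1, S3, S4, S5, S6, S7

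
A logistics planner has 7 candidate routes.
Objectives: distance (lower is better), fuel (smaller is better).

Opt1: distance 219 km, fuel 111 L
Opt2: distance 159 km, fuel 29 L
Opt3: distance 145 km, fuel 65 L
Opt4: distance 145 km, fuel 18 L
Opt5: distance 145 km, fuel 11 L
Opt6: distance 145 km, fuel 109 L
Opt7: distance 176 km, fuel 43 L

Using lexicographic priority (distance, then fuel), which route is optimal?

Opt5

First minimize distance: best is 145, kept {Opt3, Opt4, Opt5, Opt6}.
Then minimize fuel: best is 11, kept {Opt5}.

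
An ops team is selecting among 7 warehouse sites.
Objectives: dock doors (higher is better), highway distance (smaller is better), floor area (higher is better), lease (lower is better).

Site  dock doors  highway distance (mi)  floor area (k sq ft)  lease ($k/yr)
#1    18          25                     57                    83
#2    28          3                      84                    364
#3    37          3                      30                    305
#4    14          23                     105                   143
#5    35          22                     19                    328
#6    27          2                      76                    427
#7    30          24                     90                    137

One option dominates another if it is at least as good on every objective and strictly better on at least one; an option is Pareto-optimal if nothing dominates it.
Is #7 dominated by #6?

No

#6 vs #7: #6 is worse on dock doors (27 vs 30), so it does not dominate #7.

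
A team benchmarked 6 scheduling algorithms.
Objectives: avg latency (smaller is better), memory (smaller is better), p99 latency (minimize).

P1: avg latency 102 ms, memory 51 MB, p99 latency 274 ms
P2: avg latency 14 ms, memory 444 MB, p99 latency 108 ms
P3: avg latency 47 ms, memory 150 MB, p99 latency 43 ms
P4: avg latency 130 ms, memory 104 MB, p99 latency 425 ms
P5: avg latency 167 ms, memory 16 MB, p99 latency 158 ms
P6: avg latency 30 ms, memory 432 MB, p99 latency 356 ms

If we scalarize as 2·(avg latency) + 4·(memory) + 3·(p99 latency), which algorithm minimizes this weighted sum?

P1: 2·102 + 4·51 + 3·274 = 1230
P2: 2·14 + 4·444 + 3·108 = 2128
P3: 2·47 + 4·150 + 3·43 = 823
P4: 2·130 + 4·104 + 3·425 = 1951
P5: 2·167 + 4·16 + 3·158 = 872
P6: 2·30 + 4·432 + 3·356 = 2856
Lowest: P3 at 823.

P3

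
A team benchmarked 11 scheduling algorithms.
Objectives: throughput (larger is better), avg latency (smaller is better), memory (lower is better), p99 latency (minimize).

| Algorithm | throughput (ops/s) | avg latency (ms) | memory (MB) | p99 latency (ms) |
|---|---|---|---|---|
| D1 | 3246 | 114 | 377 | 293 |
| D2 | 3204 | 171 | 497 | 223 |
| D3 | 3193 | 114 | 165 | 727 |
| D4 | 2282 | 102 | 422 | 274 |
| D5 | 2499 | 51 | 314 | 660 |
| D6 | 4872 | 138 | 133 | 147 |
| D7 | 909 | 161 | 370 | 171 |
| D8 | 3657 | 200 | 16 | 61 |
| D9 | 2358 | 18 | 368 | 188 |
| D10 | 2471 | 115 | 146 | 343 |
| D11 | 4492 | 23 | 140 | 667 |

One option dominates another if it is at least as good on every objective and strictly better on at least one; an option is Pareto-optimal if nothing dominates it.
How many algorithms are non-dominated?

D1: not dominated.
D2: dominated by D6 (throughput 4872≥3204, avg latency 138≤171, memory 133≤497, p99 latency 147≤223).
D3: dominated by D11 (throughput 4492≥3193, avg latency 23≤114, memory 140≤165, p99 latency 667≤727).
D4: dominated by D9 (throughput 2358≥2282, avg latency 18≤102, memory 368≤422, p99 latency 188≤274).
D5: not dominated.
D6: not dominated (best throughput).
D7: dominated by D6 (throughput 4872≥909, avg latency 138≤161, memory 133≤370, p99 latency 147≤171).
D8: not dominated (best memory).
D9: not dominated (best avg latency).
D10: not dominated.
D11: not dominated.
Pareto-optimal: D1, D5, D6, D8, D9, D10, D11 → 7.

7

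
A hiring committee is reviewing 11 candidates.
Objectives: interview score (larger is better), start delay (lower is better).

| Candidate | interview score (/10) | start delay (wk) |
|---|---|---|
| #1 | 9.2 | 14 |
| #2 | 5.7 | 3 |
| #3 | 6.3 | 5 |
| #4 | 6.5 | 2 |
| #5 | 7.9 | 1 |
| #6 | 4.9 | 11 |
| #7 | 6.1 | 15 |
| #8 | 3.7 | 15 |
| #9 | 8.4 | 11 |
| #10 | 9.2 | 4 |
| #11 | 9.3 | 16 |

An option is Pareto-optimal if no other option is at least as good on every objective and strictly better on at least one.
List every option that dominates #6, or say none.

#2: interview score 5.7≥4.9, start delay 3≤11 — dominates #6.
#3: interview score 6.3≥4.9, start delay 5≤11 — dominates #6.
#4: interview score 6.5≥4.9, start delay 2≤11 — dominates #6.
#5: interview score 7.9≥4.9, start delay 1≤11 — dominates #6.
#9: interview score 8.4≥4.9, start delay 11≤11 — dominates #6.
#10: interview score 9.2≥4.9, start delay 4≤11 — dominates #6.
Others (#1, #7, #8, #11) are each worse than #6 on at least one objective.

#2, #3, #4, #5, #9, #10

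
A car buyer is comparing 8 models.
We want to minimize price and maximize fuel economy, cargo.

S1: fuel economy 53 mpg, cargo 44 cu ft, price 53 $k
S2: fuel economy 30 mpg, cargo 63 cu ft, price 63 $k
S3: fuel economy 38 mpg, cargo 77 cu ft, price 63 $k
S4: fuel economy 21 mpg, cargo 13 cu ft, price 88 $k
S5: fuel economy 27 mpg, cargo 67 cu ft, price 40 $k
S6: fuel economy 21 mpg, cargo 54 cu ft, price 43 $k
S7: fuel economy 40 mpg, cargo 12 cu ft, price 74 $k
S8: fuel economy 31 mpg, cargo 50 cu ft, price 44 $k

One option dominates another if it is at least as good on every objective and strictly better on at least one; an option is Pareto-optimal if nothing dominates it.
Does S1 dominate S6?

No

S1 vs S6: S1 is worse on cargo (44 vs 54), so it does not dominate S6.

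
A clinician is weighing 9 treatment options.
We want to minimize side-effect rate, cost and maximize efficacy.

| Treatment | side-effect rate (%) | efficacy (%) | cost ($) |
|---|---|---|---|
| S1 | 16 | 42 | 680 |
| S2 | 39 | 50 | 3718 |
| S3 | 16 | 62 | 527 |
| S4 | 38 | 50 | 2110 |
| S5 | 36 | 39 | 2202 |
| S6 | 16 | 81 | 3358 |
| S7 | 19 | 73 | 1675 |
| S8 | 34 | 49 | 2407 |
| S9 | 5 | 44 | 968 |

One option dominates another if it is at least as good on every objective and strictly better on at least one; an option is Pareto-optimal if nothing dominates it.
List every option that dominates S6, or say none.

none

S1: worse on efficacy (42 vs 81).
S2: worse on side-effect rate (39 vs 16).
S3: worse on efficacy (62 vs 81).
S4: worse on side-effect rate (38 vs 16).
S5: worse on side-effect rate (36 vs 16).
S7: worse on side-effect rate (19 vs 16).
S8: worse on side-effect rate (34 vs 16).
S9: worse on efficacy (44 vs 81).
No option dominates S6.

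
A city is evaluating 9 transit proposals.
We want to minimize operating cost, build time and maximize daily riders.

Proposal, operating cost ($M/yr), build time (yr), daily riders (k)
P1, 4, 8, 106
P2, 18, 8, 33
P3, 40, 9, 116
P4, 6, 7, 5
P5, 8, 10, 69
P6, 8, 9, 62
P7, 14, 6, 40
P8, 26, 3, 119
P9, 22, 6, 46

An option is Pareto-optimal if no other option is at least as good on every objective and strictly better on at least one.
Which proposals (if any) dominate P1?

none

P2: worse on operating cost (18 vs 4).
P3: worse on operating cost (40 vs 4).
P4: worse on operating cost (6 vs 4).
P5: worse on operating cost (8 vs 4).
P6: worse on operating cost (8 vs 4).
P7: worse on operating cost (14 vs 4).
P8: worse on operating cost (26 vs 4).
P9: worse on operating cost (22 vs 4).
No option dominates P1.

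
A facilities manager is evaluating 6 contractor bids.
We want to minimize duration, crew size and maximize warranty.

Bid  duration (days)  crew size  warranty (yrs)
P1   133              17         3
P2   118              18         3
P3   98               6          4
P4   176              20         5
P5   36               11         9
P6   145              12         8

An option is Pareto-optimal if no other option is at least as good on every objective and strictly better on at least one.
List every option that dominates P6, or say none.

P5

P5: duration 36≤145, crew size 11≤12, warranty 9≥8 — dominates P6.
Others (P1, P2, P3, P4) are each worse than P6 on at least one objective.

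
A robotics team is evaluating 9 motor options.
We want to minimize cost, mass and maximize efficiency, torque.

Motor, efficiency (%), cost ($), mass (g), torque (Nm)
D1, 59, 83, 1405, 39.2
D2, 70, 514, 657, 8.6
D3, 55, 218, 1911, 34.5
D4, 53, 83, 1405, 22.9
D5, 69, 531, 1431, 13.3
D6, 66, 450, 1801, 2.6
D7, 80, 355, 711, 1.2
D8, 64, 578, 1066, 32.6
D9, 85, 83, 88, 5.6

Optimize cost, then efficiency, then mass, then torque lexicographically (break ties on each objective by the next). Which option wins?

D9

First minimize cost: best is 83, kept {D1, D4, D9}.
Then maximize efficiency: best is 85, kept {D9}.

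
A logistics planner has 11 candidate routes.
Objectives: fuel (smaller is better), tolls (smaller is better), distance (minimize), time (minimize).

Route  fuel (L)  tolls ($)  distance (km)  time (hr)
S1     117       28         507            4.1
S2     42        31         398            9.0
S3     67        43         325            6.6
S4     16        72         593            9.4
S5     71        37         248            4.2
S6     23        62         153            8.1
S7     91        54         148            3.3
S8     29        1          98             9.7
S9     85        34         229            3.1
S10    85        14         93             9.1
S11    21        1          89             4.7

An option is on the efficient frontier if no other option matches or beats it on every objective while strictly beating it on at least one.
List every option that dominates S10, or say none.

S11: fuel 21≤85, tolls 1≤14, distance 89≤93, time 4.7≤9.1 — dominates S10.
Others (S1, S2, S3, S4, S5, S6, S7, S8, S9) are each worse than S10 on at least one objective.

S11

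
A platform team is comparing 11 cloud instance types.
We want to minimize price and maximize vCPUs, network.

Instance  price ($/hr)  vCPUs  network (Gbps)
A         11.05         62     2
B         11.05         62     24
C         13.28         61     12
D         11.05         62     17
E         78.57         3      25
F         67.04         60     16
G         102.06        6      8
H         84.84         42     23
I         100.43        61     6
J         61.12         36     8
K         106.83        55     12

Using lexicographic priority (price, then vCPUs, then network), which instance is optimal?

First minimize price: best is 11.05, kept {A, B, D}.
Then maximize vCPUs: best is 62, kept {A, B, D}.
Then maximize network: best is 24, kept {B}.

B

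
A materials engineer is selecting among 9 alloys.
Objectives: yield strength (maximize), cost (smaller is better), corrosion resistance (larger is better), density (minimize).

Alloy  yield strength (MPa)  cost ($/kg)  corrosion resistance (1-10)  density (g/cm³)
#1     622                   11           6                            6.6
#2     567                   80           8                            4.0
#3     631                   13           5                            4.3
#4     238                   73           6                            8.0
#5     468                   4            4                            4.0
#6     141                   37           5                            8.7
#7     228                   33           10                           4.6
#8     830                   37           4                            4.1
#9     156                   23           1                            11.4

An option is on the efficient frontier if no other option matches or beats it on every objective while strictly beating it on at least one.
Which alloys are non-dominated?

#1: not dominated.
#2: not dominated.
#3: not dominated.
#4: dominated by #1 (yield strength 622≥238, cost 11≤73, corrosion resistance 6≥6, density 6.6≤8.0).
#5: not dominated (best cost).
#6: dominated by #1 (yield strength 622≥141, cost 11≤37, corrosion resistance 6≥5, density 6.6≤8.7).
#7: not dominated (best corrosion resistance).
#8: not dominated (best yield strength).
#9: dominated by #1 (yield strength 622≥156, cost 11≤23, corrosion resistance 6≥1, density 6.6≤11.4).

#1, #2, #3, #5, #7, #8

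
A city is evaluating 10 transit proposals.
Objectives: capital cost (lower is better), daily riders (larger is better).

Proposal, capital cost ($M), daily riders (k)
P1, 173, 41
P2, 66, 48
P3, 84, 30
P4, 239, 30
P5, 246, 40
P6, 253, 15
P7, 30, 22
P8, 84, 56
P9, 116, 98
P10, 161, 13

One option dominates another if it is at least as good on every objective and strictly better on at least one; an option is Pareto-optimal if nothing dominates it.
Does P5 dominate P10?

P5 vs P10: P5 is worse on capital cost (246 vs 161), so it does not dominate P10.

No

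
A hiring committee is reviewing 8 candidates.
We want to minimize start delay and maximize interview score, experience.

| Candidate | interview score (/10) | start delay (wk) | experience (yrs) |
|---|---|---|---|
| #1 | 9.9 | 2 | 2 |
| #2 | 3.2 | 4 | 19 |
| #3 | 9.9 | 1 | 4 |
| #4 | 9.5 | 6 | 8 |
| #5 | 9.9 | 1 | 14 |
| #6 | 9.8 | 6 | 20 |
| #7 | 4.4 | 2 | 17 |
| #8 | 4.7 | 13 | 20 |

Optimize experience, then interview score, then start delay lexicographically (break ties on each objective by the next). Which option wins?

First maximize experience: best is 20, kept {#6, #8}.
Then maximize interview score: best is 9.8, kept {#6}.

#6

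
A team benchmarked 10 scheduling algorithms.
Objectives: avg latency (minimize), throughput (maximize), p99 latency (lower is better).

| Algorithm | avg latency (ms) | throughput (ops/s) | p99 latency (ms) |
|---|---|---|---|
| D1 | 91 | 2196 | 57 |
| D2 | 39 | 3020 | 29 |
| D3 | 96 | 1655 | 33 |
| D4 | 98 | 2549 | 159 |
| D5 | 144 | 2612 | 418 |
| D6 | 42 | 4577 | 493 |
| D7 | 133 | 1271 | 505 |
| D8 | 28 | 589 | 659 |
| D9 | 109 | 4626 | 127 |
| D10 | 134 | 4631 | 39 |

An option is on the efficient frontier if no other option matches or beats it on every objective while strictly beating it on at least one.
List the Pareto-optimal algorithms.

D2, D6, D8, D9, D10

D1: dominated by D2 (avg latency 39≤91, throughput 3020≥2196, p99 latency 29≤57).
D2: not dominated (best p99 latency).
D3: dominated by D2 (avg latency 39≤96, throughput 3020≥1655, p99 latency 29≤33).
D4: dominated by D2 (avg latency 39≤98, throughput 3020≥2549, p99 latency 29≤159).
D5: dominated by D2 (avg latency 39≤144, throughput 3020≥2612, p99 latency 29≤418).
D6: not dominated.
D7: dominated by D1 (avg latency 91≤133, throughput 2196≥1271, p99 latency 57≤505).
D8: not dominated (best avg latency).
D9: not dominated.
D10: not dominated (best throughput).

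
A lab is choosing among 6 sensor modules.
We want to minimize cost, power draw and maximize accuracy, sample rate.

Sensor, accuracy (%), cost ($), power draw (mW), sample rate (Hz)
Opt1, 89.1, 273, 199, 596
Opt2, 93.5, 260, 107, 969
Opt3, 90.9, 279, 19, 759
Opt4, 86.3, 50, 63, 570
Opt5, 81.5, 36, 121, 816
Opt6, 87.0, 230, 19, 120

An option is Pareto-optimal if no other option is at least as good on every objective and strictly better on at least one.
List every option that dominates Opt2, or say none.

Opt1: worse on accuracy (89.1 vs 93.5).
Opt3: worse on accuracy (90.9 vs 93.5).
Opt4: worse on accuracy (86.3 vs 93.5).
Opt5: worse on accuracy (81.5 vs 93.5).
Opt6: worse on accuracy (87.0 vs 93.5).
No option dominates Opt2.

none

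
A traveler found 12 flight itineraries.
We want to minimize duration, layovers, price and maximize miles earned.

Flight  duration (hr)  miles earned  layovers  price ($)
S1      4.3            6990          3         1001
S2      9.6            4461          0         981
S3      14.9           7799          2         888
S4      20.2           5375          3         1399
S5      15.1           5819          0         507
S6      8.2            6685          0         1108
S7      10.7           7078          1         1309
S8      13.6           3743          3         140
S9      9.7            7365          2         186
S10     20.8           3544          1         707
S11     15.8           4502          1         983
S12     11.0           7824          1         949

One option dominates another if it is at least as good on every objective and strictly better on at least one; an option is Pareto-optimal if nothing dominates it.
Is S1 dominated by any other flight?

S2: worse on duration (9.6 vs 4.3).
S3: worse on duration (14.9 vs 4.3).
S4: worse on duration (20.2 vs 4.3).
S5: worse on duration (15.1 vs 4.3).
S6: worse on duration (8.2 vs 4.3).
S7: worse on duration (10.7 vs 4.3).
S8: worse on duration (13.6 vs 4.3).
S9: worse on duration (9.7 vs 4.3).
S10: worse on duration (20.8 vs 4.3).
S11: worse on duration (15.8 vs 4.3).
S12: worse on duration (11.0 vs 4.3).
No option is at least as good as S1 on every objective and strictly better on one.

No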